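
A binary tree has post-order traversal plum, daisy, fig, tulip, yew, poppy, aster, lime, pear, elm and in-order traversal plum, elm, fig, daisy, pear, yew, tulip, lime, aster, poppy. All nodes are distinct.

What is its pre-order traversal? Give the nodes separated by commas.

elm, plum, pear, fig, daisy, lime, yew, tulip, aster, poppy

The last element of post-order is the root; it splits in-order into left and right subtrees.
Root elm: left subtree has 1 node {plum}, right has 8 {fig, daisy, pear, yew, tulip, lime, aster, poppy}.
  Root pear: left subtree has 2 nodes {fig, daisy}, right has 5 {yew, tulip, lime, aster, poppy}.
    Root fig: left subtree has 0 nodes { }, right has 1 {daisy}.
    Root lime: left subtree has 2 nodes {yew, tulip}, right has 2 {aster, poppy}.
      Root yew: left subtree has 0 nodes { }, right has 1 {tulip}.
      Root aster: left subtree has 0 nodes { }, right has 1 {poppy}.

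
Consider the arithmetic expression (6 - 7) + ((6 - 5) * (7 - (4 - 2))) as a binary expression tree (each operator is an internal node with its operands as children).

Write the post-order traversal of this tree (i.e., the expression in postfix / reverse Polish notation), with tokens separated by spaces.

Post-order on an expression tree gives postfix notation: for each operator, emit left operand, right operand, then the operator.

6 7 - 6 5 - 7 4 2 - - * +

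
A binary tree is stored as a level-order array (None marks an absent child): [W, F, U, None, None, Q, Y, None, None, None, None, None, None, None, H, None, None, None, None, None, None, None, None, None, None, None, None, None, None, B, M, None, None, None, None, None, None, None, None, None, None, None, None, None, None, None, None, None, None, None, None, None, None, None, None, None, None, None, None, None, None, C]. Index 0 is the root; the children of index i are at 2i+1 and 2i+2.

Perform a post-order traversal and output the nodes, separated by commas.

Post-order visits the left subtree, then the right subtree, then the node.
At W: go left to F.
  F is a leaf — visit F.
At W: go right to U.
  At U: go left to Q.
    Q is a leaf — visit Q.
  At U: go right to Y.
    At Y: no left child.
    At Y: go right to H.
      At H: go left to B.
        B is a leaf — visit B.
      At H: go right to M.
        At M: go left to C.
          C is a leaf — visit C.
        At M: no right child.
        Visit M.
      Visit H.
    Visit Y.
  Visit U.
Visit W.

F, Q, B, C, M, H, Y, U, W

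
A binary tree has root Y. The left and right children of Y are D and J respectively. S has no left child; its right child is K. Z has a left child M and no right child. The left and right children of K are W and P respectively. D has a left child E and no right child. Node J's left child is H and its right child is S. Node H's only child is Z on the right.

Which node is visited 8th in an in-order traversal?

In-order visits the left subtree, then the node, then the right subtree.
At Y: go left to D.
  At D: go left to E.
    E is a leaf — visit E.
  Visit D.
  At D: no right child.
Visit Y.
At Y: go right to J.
  At J: go left to H.
    At H: no left child.
    Visit H.
    At H: go right to Z.
      At Z: go left to M.
        M is a leaf — visit M.
      Visit Z.
      At Z: no right child.
  Visit J.
  At J: go right to S.
    At S: no left child.
    Visit S.
    At S: go right to K.
      At K: go left to W.
        W is a leaf — visit W.
      Visit K.
      At K: go right to P.
        P is a leaf — visit P.
Full in-order sequence: E, D, Y, H, M, Z, J, S, W, K, P.

S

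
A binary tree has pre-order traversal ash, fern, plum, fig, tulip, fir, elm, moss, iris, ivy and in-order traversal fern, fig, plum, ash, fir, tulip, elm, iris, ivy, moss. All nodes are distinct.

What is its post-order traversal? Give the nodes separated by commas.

fig, plum, fern, fir, ivy, iris, moss, elm, tulip, ash

The first element of pre-order is the root; it splits in-order into left and right subtrees.
Root ash: left subtree has 3 nodes {fern, fig, plum}, right has 6 {fir, tulip, elm, iris, ivy, moss}.
  Root fern: left subtree has 0 nodes { }, right has 2 {fig, plum}.
    Root plum: left subtree has 1 node {fig}, right has 0 { }.
  Root tulip: left subtree has 1 node {fir}, right has 4 {elm, iris, ivy, moss}.
    Root elm: left subtree has 0 nodes { }, right has 3 {iris, ivy, moss}.
      Root moss: left subtree has 2 nodes {iris, ivy}, right has 0 { }.
        Root iris: left subtree has 0 nodes { }, right has 1 {ivy}.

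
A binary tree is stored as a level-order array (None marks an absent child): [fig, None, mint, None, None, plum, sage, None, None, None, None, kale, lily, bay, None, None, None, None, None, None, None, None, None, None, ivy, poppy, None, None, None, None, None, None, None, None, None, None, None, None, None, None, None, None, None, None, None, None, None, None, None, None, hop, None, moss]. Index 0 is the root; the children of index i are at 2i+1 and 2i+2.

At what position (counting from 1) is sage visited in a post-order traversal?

Post-order visits the left subtree, then the right subtree, then the node.
At fig: no left child.
At fig: go right to mint.
  At mint: go left to plum.
    At plum: go left to kale.
      At kale: no left child.
      At kale: go right to ivy.
        At ivy: no left child.
        At ivy: go right to hop.
          hop is a leaf — visit hop.
        Visit ivy.
      Visit kale.
    At plum: go right to lily.
      At lily: go left to poppy.
        At poppy: no left child.
        At poppy: go right to moss.
          moss is a leaf — visit moss.
        Visit poppy.
      At lily: no right child.
      Visit lily.
    Visit plum.
  At mint: go right to sage.
    At sage: go left to bay.
      bay is a leaf — visit bay.
    At sage: no right child.
    Visit sage.
  Visit mint.
Visit fig.
Full post-order sequence: hop, ivy, kale, moss, poppy, lily, plum, bay, sage, mint, fig.

9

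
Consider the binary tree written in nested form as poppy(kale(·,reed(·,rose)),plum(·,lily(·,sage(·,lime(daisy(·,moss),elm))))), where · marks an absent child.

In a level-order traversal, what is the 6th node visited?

rose

Level-order visits nodes level by level from the root, left to right within each level.
Level 0: poppy
Level 1: kale, plum
Level 2: reed, lily
Level 3: rose, sage
Level 4: lime
Level 5: daisy, elm
Level 6: moss
Full level-order sequence: poppy, kale, plum, reed, lily, rose, sage, lime, daisy, elm, moss.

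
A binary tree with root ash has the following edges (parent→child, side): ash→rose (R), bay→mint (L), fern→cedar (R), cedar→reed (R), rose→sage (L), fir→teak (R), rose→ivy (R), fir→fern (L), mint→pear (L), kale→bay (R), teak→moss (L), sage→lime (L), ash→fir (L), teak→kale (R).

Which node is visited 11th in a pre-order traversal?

pear

Pre-order visits the node, then its left subtree, then its right subtree.
Visit ash.
At ash: go left to fir.
  Visit fir.
  At fir: go left to fern.
    Visit fern.
    At fern: no left child.
    At fern: go right to cedar.
      Visit cedar.
      At cedar: no left child.
      At cedar: go right to reed.
        reed is a leaf — visit reed.
  At fir: go right to teak.
    Visit teak.
    At teak: go left to moss.
      moss is a leaf — visit moss.
    At teak: go right to kale.
      Visit kale.
      At kale: no left child.
      At kale: go right to bay.
        Visit bay.
        At bay: go left to mint.
          Visit mint.
          At mint: go left to pear.
            pear is a leaf — visit pear.
          At mint: no right child.
        At bay: no right child.
At ash: go right to rose.
  Visit rose.
  At rose: go left to sage.
    Visit sage.
    At sage: go left to lime.
      lime is a leaf — visit lime.
    At sage: no right child.
  At rose: go right to ivy.
    ivy is a leaf — visit ivy.
Full pre-order sequence: ash, fir, fern, cedar, reed, teak, moss, kale, bay, mint, pear, rose, sage, lime, ivy.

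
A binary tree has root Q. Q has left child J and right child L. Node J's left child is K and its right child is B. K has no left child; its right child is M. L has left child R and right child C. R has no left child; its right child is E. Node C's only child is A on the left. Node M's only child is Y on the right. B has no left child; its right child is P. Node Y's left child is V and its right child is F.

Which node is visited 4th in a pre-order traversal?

Pre-order visits the node, then its left subtree, then its right subtree.
Visit Q.
At Q: go left to J.
  Visit J.
  At J: go left to K.
    Visit K.
    At K: no left child.
    At K: go right to M.
      Visit M.
      At M: no left child.
      At M: go right to Y.
        Visit Y.
        At Y: go left to V.
          V is a leaf — visit V.
        At Y: go right to F.
          F is a leaf — visit F.
  At J: go right to B.
    Visit B.
    At B: no left child.
    At B: go right to P.
      P is a leaf — visit P.
At Q: go right to L.
  Visit L.
  At L: go left to R.
    Visit R.
    At R: no left child.
    At R: go right to E.
      E is a leaf — visit E.
  At L: go right to C.
    Visit C.
    At C: go left to A.
      A is a leaf — visit A.
    At C: no right child.
Full pre-order sequence: Q, J, K, M, Y, V, F, B, P, L, R, E, C, A.

M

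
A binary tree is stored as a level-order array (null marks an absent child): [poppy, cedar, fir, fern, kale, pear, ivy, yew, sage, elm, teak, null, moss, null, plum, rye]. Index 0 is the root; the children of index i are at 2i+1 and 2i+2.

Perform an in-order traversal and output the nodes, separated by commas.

rye, yew, fern, sage, cedar, elm, kale, teak, poppy, pear, moss, fir, ivy, plum

In-order visits the left subtree, then the node, then the right subtree.
At poppy: go left to cedar.
  At cedar: go left to fern.
    At fern: go left to yew.
      At yew: go left to rye.
        rye is a leaf — visit rye.
      Visit yew.
      At yew: no right child.
    Visit fern.
    At fern: go right to sage.
      sage is a leaf — visit sage.
  Visit cedar.
  At cedar: go right to kale.
    At kale: go left to elm.
      elm is a leaf — visit elm.
    Visit kale.
    At kale: go right to teak.
      teak is a leaf — visit teak.
Visit poppy.
At poppy: go right to fir.
  At fir: go left to pear.
    At pear: no left child.
    Visit pear.
    At pear: go right to moss.
      moss is a leaf — visit moss.
  Visit fir.
  At fir: go right to ivy.
    At ivy: no left child.
    Visit ivy.
    At ivy: go right to plum.
      plum is a leaf — visit plum.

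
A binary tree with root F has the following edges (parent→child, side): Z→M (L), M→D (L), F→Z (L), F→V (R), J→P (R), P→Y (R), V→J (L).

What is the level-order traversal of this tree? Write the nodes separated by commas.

Level-order visits nodes level by level from the root, left to right within each level.
Level 0: F
Level 1: Z, V
Level 2: M, J
Level 3: D, P
Level 4: Y

F, Z, V, M, J, D, P, Y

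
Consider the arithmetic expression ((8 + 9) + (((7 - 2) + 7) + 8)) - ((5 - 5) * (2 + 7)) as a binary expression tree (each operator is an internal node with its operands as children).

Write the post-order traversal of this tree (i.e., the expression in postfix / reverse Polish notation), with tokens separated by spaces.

8 9 + 7 2 - 7 + 8 + + 5 5 - 2 7 + * -

Post-order on an expression tree gives postfix notation: for each operator, emit left operand, right operand, then the operator.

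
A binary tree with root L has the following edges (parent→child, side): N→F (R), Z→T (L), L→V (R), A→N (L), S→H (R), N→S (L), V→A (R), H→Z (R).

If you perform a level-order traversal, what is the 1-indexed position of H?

7

Level-order visits nodes level by level from the root, left to right within each level.
Level 0: L
Level 1: V
Level 2: A
Level 3: N
Level 4: S, F
Level 5: H
Level 6: Z
Level 7: T
Full level-order sequence: L, V, A, N, S, F, H, Z, T.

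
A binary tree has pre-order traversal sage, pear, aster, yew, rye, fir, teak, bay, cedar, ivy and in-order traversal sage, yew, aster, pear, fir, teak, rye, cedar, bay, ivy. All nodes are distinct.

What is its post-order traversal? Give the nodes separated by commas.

The first element of pre-order is the root; it splits in-order into left and right subtrees.
Root sage: left subtree has 0 nodes { }, right has 9 {yew, aster, pear, fir, teak, rye, cedar, bay, ivy}.
  Root pear: left subtree has 2 nodes {yew, aster}, right has 6 {fir, teak, rye, cedar, bay, ivy}.
    Root aster: left subtree has 1 node {yew}, right has 0 { }.
    Root rye: left subtree has 2 nodes {fir, teak}, right has 3 {cedar, bay, ivy}.
      Root fir: left subtree has 0 nodes { }, right has 1 {teak}.
      Root bay: left subtree has 1 node {cedar}, right has 1 {ivy}.

yew, aster, teak, fir, cedar, ivy, bay, rye, pear, sage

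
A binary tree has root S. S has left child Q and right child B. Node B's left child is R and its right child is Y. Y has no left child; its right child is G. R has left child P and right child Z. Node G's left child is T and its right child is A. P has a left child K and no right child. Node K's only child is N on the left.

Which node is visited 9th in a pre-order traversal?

Pre-order visits the node, then its left subtree, then its right subtree.
Visit S.
At S: go left to Q.
  Q is a leaf — visit Q.
At S: go right to B.
  Visit B.
  At B: go left to R.
    Visit R.
    At R: go left to P.
      Visit P.
      At P: go left to K.
        Visit K.
        At K: go left to N.
          N is a leaf — visit N.
        At K: no right child.
      At P: no right child.
    At R: go right to Z.
      Z is a leaf — visit Z.
  At B: go right to Y.
    Visit Y.
    At Y: no left child.
    At Y: go right to G.
      Visit G.
      At G: go left to T.
        T is a leaf — visit T.
      At G: go right to A.
        A is a leaf — visit A.
Full pre-order sequence: S, Q, B, R, P, K, N, Z, Y, G, T, A.

Y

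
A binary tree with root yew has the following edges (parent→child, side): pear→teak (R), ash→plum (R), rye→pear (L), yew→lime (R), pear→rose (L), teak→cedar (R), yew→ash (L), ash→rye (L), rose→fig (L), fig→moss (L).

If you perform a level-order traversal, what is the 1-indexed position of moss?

11

Level-order visits nodes level by level from the root, left to right within each level.
Level 0: yew
Level 1: ash, lime
Level 2: rye, plum
Level 3: pear
Level 4: rose, teak
Level 5: fig, cedar
Level 6: moss
Full level-order sequence: yew, ash, lime, rye, plum, pear, rose, teak, fig, cedar, moss.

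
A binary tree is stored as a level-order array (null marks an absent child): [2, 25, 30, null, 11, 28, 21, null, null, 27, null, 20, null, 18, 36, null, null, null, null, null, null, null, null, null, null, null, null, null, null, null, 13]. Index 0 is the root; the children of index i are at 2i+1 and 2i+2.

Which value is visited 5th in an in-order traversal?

20

In-order visits the left subtree, then the node, then the right subtree.
At 2: go left to 25.
  At 25: no left child.
  Visit 25.
  At 25: go right to 11.
    At 11: go left to 27.
      27 is a leaf — visit 27.
    Visit 11.
    At 11: no right child.
Visit 2.
At 2: go right to 30.
  At 30: go left to 28.
    At 28: go left to 20.
      20 is a leaf — visit 20.
    Visit 28.
    At 28: no right child.
  Visit 30.
  At 30: go right to 21.
    At 21: go left to 18.
      18 is a leaf — visit 18.
    Visit 21.
    At 21: go right to 36.
      At 36: no left child.
      Visit 36.
      At 36: go right to 13.
        13 is a leaf — visit 13.
Full in-order sequence: 25, 27, 11, 2, 20, 28, 30, 18, 21, 36, 13.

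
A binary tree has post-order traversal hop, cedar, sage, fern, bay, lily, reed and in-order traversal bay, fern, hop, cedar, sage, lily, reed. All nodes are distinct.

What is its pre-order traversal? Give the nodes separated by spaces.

The last element of post-order is the root; it splits in-order into left and right subtrees.
Root reed: left subtree has 6 nodes {bay, fern, hop, cedar, sage, lily}, right has 0 { }.
  Root lily: left subtree has 5 nodes {bay, fern, hop, cedar, sage}, right has 0 { }.
    Root bay: left subtree has 0 nodes { }, right has 4 {fern, hop, cedar, sage}.
      Root fern: left subtree has 0 nodes { }, right has 3 {hop, cedar, sage}.
        Root sage: left subtree has 2 nodes {hop, cedar}, right has 0 { }.
          Root cedar: left subtree has 1 node {hop}, right has 0 { }.

reed lily bay fern sage cedar hop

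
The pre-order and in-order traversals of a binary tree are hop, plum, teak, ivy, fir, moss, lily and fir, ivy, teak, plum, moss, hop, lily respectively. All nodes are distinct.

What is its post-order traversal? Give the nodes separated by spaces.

The first element of pre-order is the root; it splits in-order into left and right subtrees.
Root hop: left subtree has 5 nodes {fir, ivy, teak, plum, moss}, right has 1 {lily}.
  Root plum: left subtree has 3 nodes {fir, ivy, teak}, right has 1 {moss}.
    Root teak: left subtree has 2 nodes {fir, ivy}, right has 0 { }.
      Root ivy: left subtree has 1 node {fir}, right has 0 { }.

fir ivy teak moss plum lily hop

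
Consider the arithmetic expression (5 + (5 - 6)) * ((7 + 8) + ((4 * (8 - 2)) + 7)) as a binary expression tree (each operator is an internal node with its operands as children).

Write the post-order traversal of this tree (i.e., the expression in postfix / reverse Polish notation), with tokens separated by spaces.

Post-order on an expression tree gives postfix notation: for each operator, emit left operand, right operand, then the operator.

5 5 6 - + 7 8 + 4 8 2 - * 7 + + *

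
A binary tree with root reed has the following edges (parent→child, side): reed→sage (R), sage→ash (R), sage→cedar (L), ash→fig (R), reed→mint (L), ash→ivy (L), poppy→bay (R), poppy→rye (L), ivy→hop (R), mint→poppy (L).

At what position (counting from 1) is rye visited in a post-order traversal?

1

Post-order visits the left subtree, then the right subtree, then the node.
At reed: go left to mint.
  At mint: go left to poppy.
    At poppy: go left to rye.
      rye is a leaf — visit rye.
    At poppy: go right to bay.
      bay is a leaf — visit bay.
    Visit poppy.
  At mint: no right child.
  Visit mint.
At reed: go right to sage.
  At sage: go left to cedar.
    cedar is a leaf — visit cedar.
  At sage: go right to ash.
    At ash: go left to ivy.
      At ivy: no left child.
      At ivy: go right to hop.
        hop is a leaf — visit hop.
      Visit ivy.
    At ash: go right to fig.
      fig is a leaf — visit fig.
    Visit ash.
  Visit sage.
Visit reed.
Full post-order sequence: rye, bay, poppy, mint, cedar, hop, ivy, fig, ash, sage, reed.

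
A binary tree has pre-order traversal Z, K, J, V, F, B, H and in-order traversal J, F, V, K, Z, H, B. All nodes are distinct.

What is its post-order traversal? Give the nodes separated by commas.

F, V, J, K, H, B, Z

The first element of pre-order is the root; it splits in-order into left and right subtrees.
Root Z: left subtree has 4 nodes {J, F, V, K}, right has 2 {H, B}.
  Root K: left subtree has 3 nodes {J, F, V}, right has 0 { }.
    Root J: left subtree has 0 nodes { }, right has 2 {F, V}.
      Root V: left subtree has 1 node {F}, right has 0 { }.
  Root B: left subtree has 1 node {H}, right has 0 { }.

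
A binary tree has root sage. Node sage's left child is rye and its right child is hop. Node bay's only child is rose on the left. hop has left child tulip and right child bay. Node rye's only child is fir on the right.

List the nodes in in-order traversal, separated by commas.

In-order visits the left subtree, then the node, then the right subtree.
At sage: go left to rye.
  At rye: no left child.
  Visit rye.
  At rye: go right to fir.
    fir is a leaf — visit fir.
Visit sage.
At sage: go right to hop.
  At hop: go left to tulip.
    tulip is a leaf — visit tulip.
  Visit hop.
  At hop: go right to bay.
    At bay: go left to rose.
      rose is a leaf — visit rose.
    Visit bay.
    At bay: no right child.

rye, fir, sage, tulip, hop, rose, bay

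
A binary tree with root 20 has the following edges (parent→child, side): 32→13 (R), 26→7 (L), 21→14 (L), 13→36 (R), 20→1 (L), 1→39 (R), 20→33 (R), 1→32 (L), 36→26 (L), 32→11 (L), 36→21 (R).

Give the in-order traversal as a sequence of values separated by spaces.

In-order visits the left subtree, then the node, then the right subtree.
At 20: go left to 1.
  At 1: go left to 32.
    At 32: go left to 11.
      11 is a leaf — visit 11.
    Visit 32.
    At 32: go right to 13.
      At 13: no left child.
      Visit 13.
      At 13: go right to 36.
        At 36: go left to 26.
          At 26: go left to 7.
            7 is a leaf — visit 7.
          Visit 26.
          At 26: no right child.
        Visit 36.
        At 36: go right to 21.
          At 21: go left to 14.
            14 is a leaf — visit 14.
          Visit 21.
          At 21: no right child.
  Visit 1.
  At 1: go right to 39.
    39 is a leaf — visit 39.
Visit 20.
At 20: go right to 33.
  33 is a leaf — visit 33.

11 32 13 7 26 36 14 21 1 39 20 33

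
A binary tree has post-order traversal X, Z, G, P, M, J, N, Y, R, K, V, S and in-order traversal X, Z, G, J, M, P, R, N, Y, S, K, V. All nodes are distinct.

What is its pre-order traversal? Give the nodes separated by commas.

S, R, J, G, Z, X, M, P, Y, N, V, K

The last element of post-order is the root; it splits in-order into left and right subtrees.
Root S: left subtree has 9 nodes {X, Z, G, J, M, P, R, N, Y}, right has 2 {K, V}.
  Root R: left subtree has 6 nodes {X, Z, G, J, M, P}, right has 2 {N, Y}.
    Root J: left subtree has 3 nodes {X, Z, G}, right has 2 {M, P}.
      Root G: left subtree has 2 nodes {X, Z}, right has 0 { }.
        Root Z: left subtree has 1 node {X}, right has 0 { }.
      Root M: left subtree has 0 nodes { }, right has 1 {P}.
    Root Y: left subtree has 1 node {N}, right has 0 { }.
  Root V: left subtree has 1 node {K}, right has 0 { }.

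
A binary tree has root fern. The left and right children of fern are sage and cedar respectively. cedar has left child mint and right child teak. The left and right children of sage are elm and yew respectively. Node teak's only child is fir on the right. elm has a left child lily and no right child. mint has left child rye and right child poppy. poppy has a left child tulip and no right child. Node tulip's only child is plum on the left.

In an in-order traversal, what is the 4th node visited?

In-order visits the left subtree, then the node, then the right subtree.
At fern: go left to sage.
  At sage: go left to elm.
    At elm: go left to lily.
      lily is a leaf — visit lily.
    Visit elm.
    At elm: no right child.
  Visit sage.
  At sage: go right to yew.
    yew is a leaf — visit yew.
Visit fern.
At fern: go right to cedar.
  At cedar: go left to mint.
    At mint: go left to rye.
      rye is a leaf — visit rye.
    Visit mint.
    At mint: go right to poppy.
      At poppy: go left to tulip.
        At tulip: go left to plum.
          plum is a leaf — visit plum.
        Visit tulip.
        At tulip: no right child.
      Visit poppy.
      At poppy: no right child.
  Visit cedar.
  At cedar: go right to teak.
    At teak: no left child.
    Visit teak.
    At teak: go right to fir.
      fir is a leaf — visit fir.
Full in-order sequence: lily, elm, sage, yew, fern, rye, mint, plum, tulip, poppy, cedar, teak, fir.

yew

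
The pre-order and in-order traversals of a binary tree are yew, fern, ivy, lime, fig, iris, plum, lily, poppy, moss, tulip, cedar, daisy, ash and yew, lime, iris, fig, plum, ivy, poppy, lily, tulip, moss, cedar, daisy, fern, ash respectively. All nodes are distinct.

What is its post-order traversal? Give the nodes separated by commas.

iris, plum, fig, lime, poppy, tulip, daisy, cedar, moss, lily, ivy, ash, fern, yew

The first element of pre-order is the root; it splits in-order into left and right subtrees.
Root yew: left subtree has 0 nodes { }, right has 13 {lime, iris, fig, plum, ivy, poppy, lily, tulip, moss, cedar, daisy, fern, ash}.
  Root fern: left subtree has 11 nodes {lime, iris, fig, plum, ivy, poppy, lily, tulip, moss, cedar, daisy}, right has 1 {ash}.
    Root ivy: left subtree has 4 nodes {lime, iris, fig, plum}, right has 6 {poppy, lily, tulip, moss, cedar, daisy}.
      Root lime: left subtree has 0 nodes { }, right has 3 {iris, fig, plum}.
        Root fig: left subtree has 1 node {iris}, right has 1 {plum}.
      Root lily: left subtree has 1 node {poppy}, right has 4 {tulip, moss, cedar, daisy}.
        Root moss: left subtree has 1 node {tulip}, right has 2 {cedar, daisy}.
          Root cedar: left subtree has 0 nodes { }, right has 1 {daisy}.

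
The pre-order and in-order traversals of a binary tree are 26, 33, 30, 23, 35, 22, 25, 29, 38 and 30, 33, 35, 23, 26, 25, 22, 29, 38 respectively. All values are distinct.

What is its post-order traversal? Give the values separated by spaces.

The first element of pre-order is the root; it splits in-order into left and right subtrees.
Root 26: left subtree has 4 nodes {30, 33, 35, 23}, right has 4 {25, 22, 29, 38}.
  Root 33: left subtree has 1 node {30}, right has 2 {35, 23}.
    Root 23: left subtree has 1 node {35}, right has 0 { }.
  Root 22: left subtree has 1 node {25}, right has 2 {29, 38}.
    Root 29: left subtree has 0 nodes { }, right has 1 {38}.

30 35 23 33 25 38 29 22 26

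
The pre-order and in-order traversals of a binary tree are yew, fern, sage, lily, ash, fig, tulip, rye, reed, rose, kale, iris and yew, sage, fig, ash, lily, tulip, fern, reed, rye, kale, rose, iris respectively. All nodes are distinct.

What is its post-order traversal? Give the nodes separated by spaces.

The first element of pre-order is the root; it splits in-order into left and right subtrees.
Root yew: left subtree has 0 nodes { }, right has 11 {sage, fig, ash, lily, tulip, fern, reed, rye, kale, rose, iris}.
  Root fern: left subtree has 5 nodes {sage, fig, ash, lily, tulip}, right has 5 {reed, rye, kale, rose, iris}.
    Root sage: left subtree has 0 nodes { }, right has 4 {fig, ash, lily, tulip}.
      Root lily: left subtree has 2 nodes {fig, ash}, right has 1 {tulip}.
        Root ash: left subtree has 1 node {fig}, right has 0 { }.
    Root rye: left subtree has 1 node {reed}, right has 3 {kale, rose, iris}.
      Root rose: left subtree has 1 node {kale}, right has 1 {iris}.

fig ash tulip lily sage reed kale iris rose rye fern yew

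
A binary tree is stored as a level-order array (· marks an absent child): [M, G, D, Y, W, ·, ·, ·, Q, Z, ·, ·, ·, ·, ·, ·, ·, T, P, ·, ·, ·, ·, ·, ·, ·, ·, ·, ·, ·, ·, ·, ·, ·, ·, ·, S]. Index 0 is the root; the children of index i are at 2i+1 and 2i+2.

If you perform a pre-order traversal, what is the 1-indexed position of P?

7

Pre-order visits the node, then its left subtree, then its right subtree.
Visit M.
At M: go left to G.
  Visit G.
  At G: go left to Y.
    Visit Y.
    At Y: no left child.
    At Y: go right to Q.
      Visit Q.
      At Q: go left to T.
        Visit T.
        At T: no left child.
        At T: go right to S.
          S is a leaf — visit S.
      At Q: go right to P.
        P is a leaf — visit P.
  At G: go right to W.
    Visit W.
    At W: go left to Z.
      Z is a leaf — visit Z.
    At W: no right child.
At M: go right to D.
  D is a leaf — visit D.
Full pre-order sequence: M, G, Y, Q, T, S, P, W, Z, D.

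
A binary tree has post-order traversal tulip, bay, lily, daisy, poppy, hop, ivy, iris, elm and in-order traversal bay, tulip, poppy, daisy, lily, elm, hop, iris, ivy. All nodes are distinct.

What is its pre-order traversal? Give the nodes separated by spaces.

elm poppy bay tulip daisy lily iris hop ivy

The last element of post-order is the root; it splits in-order into left and right subtrees.
Root elm: left subtree has 5 nodes {bay, tulip, poppy, daisy, lily}, right has 3 {hop, iris, ivy}.
  Root poppy: left subtree has 2 nodes {bay, tulip}, right has 2 {daisy, lily}.
    Root bay: left subtree has 0 nodes { }, right has 1 {tulip}.
    Root daisy: left subtree has 0 nodes { }, right has 1 {lily}.
  Root iris: left subtree has 1 node {hop}, right has 1 {ivy}.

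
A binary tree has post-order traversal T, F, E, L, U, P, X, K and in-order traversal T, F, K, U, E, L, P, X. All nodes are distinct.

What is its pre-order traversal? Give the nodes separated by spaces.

The last element of post-order is the root; it splits in-order into left and right subtrees.
Root K: left subtree has 2 nodes {T, F}, right has 5 {U, E, L, P, X}.
  Root F: left subtree has 1 node {T}, right has 0 { }.
  Root X: left subtree has 4 nodes {U, E, L, P}, right has 0 { }.
    Root P: left subtree has 3 nodes {U, E, L}, right has 0 { }.
      Root U: left subtree has 0 nodes { }, right has 2 {E, L}.
        Root L: left subtree has 1 node {E}, right has 0 { }.

K F T X P U L E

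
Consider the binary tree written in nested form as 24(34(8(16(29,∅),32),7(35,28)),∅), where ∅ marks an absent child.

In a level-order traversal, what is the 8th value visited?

28

Level-order visits nodes level by level from the root, left to right within each level.
Level 0: 24
Level 1: 34
Level 2: 8, 7
Level 3: 16, 32, 35, 28
Level 4: 29
Full level-order sequence: 24, 34, 8, 7, 16, 32, 35, 28, 29.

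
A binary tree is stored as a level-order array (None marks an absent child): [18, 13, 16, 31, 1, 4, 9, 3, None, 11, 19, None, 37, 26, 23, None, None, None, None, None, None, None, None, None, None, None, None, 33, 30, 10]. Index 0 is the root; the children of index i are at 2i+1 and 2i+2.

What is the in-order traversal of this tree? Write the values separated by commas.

In-order visits the left subtree, then the node, then the right subtree.
At 18: go left to 13.
  At 13: go left to 31.
    At 31: go left to 3.
      3 is a leaf — visit 3.
    Visit 31.
    At 31: no right child.
  Visit 13.
  At 13: go right to 1.
    At 1: go left to 11.
      11 is a leaf — visit 11.
    Visit 1.
    At 1: go right to 19.
      19 is a leaf — visit 19.
Visit 18.
At 18: go right to 16.
  At 16: go left to 4.
    At 4: no left child.
    Visit 4.
    At 4: go right to 37.
      37 is a leaf — visit 37.
  Visit 16.
  At 16: go right to 9.
    At 9: go left to 26.
      At 26: go left to 33.
        33 is a leaf — visit 33.
      Visit 26.
      At 26: go right to 30.
        30 is a leaf — visit 30.
    Visit 9.
    At 9: go right to 23.
      At 23: go left to 10.
        10 is a leaf — visit 10.
      Visit 23.
      At 23: no right child.

3, 31, 13, 11, 1, 19, 18, 4, 37, 16, 33, 26, 30, 9, 10, 23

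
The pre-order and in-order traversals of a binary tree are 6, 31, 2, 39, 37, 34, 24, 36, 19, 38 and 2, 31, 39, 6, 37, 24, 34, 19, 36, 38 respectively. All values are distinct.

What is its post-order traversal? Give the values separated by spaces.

2 39 31 24 19 38 36 34 37 6

The first element of pre-order is the root; it splits in-order into left and right subtrees.
Root 6: left subtree has 3 nodes {2, 31, 39}, right has 6 {37, 24, 34, 19, 36, 38}.
  Root 31: left subtree has 1 node {2}, right has 1 {39}.
  Root 37: left subtree has 0 nodes { }, right has 5 {24, 34, 19, 36, 38}.
    Root 34: left subtree has 1 node {24}, right has 3 {19, 36, 38}.
      Root 36: left subtree has 1 node {19}, right has 1 {38}.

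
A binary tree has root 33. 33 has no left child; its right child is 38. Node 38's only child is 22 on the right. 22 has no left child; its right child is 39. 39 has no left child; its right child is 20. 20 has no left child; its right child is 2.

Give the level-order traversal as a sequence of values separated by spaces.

Level-order visits nodes level by level from the root, left to right within each level.
Level 0: 33
Level 1: 38
Level 2: 22
Level 3: 39
Level 4: 20
Level 5: 2

33 38 22 39 20 2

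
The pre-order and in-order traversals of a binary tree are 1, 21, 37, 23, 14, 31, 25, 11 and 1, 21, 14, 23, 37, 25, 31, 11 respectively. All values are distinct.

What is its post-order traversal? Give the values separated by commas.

14, 23, 25, 11, 31, 37, 21, 1

The first element of pre-order is the root; it splits in-order into left and right subtrees.
Root 1: left subtree has 0 nodes { }, right has 7 {21, 14, 23, 37, 25, 31, 11}.
  Root 21: left subtree has 0 nodes { }, right has 6 {14, 23, 37, 25, 31, 11}.
    Root 37: left subtree has 2 nodes {14, 23}, right has 3 {25, 31, 11}.
      Root 23: left subtree has 1 node {14}, right has 0 { }.
      Root 31: left subtree has 1 node {25}, right has 1 {11}.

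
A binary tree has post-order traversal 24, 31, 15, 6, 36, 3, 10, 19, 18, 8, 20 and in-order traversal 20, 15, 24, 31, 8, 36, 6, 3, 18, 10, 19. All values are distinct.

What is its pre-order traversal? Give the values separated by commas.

The last element of post-order is the root; it splits in-order into left and right subtrees.
Root 20: left subtree has 0 nodes { }, right has 10 {15, 24, 31, 8, 36, 6, 3, 18, 10, 19}.
  Root 8: left subtree has 3 nodes {15, 24, 31}, right has 6 {36, 6, 3, 18, 10, 19}.
    Root 15: left subtree has 0 nodes { }, right has 2 {24, 31}.
      Root 31: left subtree has 1 node {24}, right has 0 { }.
    Root 18: left subtree has 3 nodes {36, 6, 3}, right has 2 {10, 19}.
      Root 3: left subtree has 2 nodes {36, 6}, right has 0 { }.
        Root 36: left subtree has 0 nodes { }, right has 1 {6}.
      Root 19: left subtree has 1 node {10}, right has 0 { }.

20, 8, 15, 31, 24, 18, 3, 36, 6, 19, 10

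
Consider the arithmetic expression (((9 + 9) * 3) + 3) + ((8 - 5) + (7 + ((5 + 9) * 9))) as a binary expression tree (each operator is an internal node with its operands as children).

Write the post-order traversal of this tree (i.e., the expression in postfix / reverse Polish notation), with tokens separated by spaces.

9 9 + 3 * 3 + 8 5 - 7 5 9 + 9 * + + +

Post-order on an expression tree gives postfix notation: for each operator, emit left operand, right operand, then the operator.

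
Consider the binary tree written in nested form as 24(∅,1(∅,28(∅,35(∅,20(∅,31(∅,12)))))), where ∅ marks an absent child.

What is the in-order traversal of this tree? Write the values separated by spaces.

In-order visits the left subtree, then the node, then the right subtree.
At 24: no left child.
Visit 24.
At 24: go right to 1.
  At 1: no left child.
  Visit 1.
  At 1: go right to 28.
    At 28: no left child.
    Visit 28.
    At 28: go right to 35.
      At 35: no left child.
      Visit 35.
      At 35: go right to 20.
        At 20: no left child.
        Visit 20.
        At 20: go right to 31.
          At 31: no left child.
          Visit 31.
          At 31: go right to 12.
            12 is a leaf — visit 12.

24 1 28 35 20 31 12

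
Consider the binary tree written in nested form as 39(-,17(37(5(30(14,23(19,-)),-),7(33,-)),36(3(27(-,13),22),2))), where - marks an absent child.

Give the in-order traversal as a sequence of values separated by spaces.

In-order visits the left subtree, then the node, then the right subtree.
At 39: no left child.
Visit 39.
At 39: go right to 17.
  At 17: go left to 37.
    At 37: go left to 5.
      At 5: go left to 30.
        At 30: go left to 14.
          14 is a leaf — visit 14.
        Visit 30.
        At 30: go right to 23.
          At 23: go left to 19.
            19 is a leaf — visit 19.
          Visit 23.
          At 23: no right child.
      Visit 5.
      At 5: no right child.
    Visit 37.
    At 37: go right to 7.
      At 7: go left to 33.
        33 is a leaf — visit 33.
      Visit 7.
      At 7: no right child.
  Visit 17.
  At 17: go right to 36.
    At 36: go left to 3.
      At 3: go left to 27.
        At 27: no left child.
        Visit 27.
        At 27: go right to 13.
          13 is a leaf — visit 13.
      Visit 3.
      At 3: go right to 22.
        22 is a leaf — visit 22.
    Visit 36.
    At 36: go right to 2.
      2 is a leaf — visit 2.

39 14 30 19 23 5 37 33 7 17 27 13 3 22 36 2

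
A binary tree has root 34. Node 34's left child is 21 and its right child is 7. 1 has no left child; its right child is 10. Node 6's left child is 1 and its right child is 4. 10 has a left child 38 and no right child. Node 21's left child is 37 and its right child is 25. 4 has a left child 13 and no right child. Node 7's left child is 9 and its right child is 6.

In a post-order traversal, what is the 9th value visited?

4

Post-order visits the left subtree, then the right subtree, then the node.
At 34: go left to 21.
  At 21: go left to 37.
    37 is a leaf — visit 37.
  At 21: go right to 25.
    25 is a leaf — visit 25.
  Visit 21.
At 34: go right to 7.
  At 7: go left to 9.
    9 is a leaf — visit 9.
  At 7: go right to 6.
    At 6: go left to 1.
      At 1: no left child.
      At 1: go right to 10.
        At 10: go left to 38.
          38 is a leaf — visit 38.
        At 10: no right child.
        Visit 10.
      Visit 1.
    At 6: go right to 4.
      At 4: go left to 13.
        13 is a leaf — visit 13.
      At 4: no right child.
      Visit 4.
    Visit 6.
  Visit 7.
Visit 34.
Full post-order sequence: 37, 25, 21, 9, 38, 10, 1, 13, 4, 6, 7, 34.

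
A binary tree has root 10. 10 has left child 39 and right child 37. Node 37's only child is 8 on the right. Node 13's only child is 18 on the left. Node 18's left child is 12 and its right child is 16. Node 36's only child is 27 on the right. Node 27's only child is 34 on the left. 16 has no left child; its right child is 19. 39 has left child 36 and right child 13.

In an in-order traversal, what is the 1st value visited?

36

In-order visits the left subtree, then the node, then the right subtree.
At 10: go left to 39.
  At 39: go left to 36.
    At 36: no left child.
    Visit 36.
    At 36: go right to 27.
      At 27: go left to 34.
        34 is a leaf — visit 34.
      Visit 27.
      At 27: no right child.
  Visit 39.
  At 39: go right to 13.
    At 13: go left to 18.
      At 18: go left to 12.
        12 is a leaf — visit 12.
      Visit 18.
      At 18: go right to 16.
        At 16: no left child.
        Visit 16.
        At 16: go right to 19.
          19 is a leaf — visit 19.
    Visit 13.
    At 13: no right child.
Visit 10.
At 10: go right to 37.
  At 37: no left child.
  Visit 37.
  At 37: go right to 8.
    8 is a leaf — visit 8.
Full in-order sequence: 36, 34, 27, 39, 12, 18, 16, 19, 13, 10, 37, 8.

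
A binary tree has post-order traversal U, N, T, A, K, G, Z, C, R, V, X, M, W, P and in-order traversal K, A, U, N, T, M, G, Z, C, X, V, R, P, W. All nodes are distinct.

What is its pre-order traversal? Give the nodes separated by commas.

P, M, K, A, T, N, U, X, C, Z, G, V, R, W

The last element of post-order is the root; it splits in-order into left and right subtrees.
Root P: left subtree has 12 nodes {K, A, U, N, T, M, G, Z, C, X, V, R}, right has 1 {W}.
  Root M: left subtree has 5 nodes {K, A, U, N, T}, right has 6 {G, Z, C, X, V, R}.
    Root K: left subtree has 0 nodes { }, right has 4 {A, U, N, T}.
      Root A: left subtree has 0 nodes { }, right has 3 {U, N, T}.
        Root T: left subtree has 2 nodes {U, N}, right has 0 { }.
          Root N: left subtree has 1 node {U}, right has 0 { }.
    Root X: left subtree has 3 nodes {G, Z, C}, right has 2 {V, R}.
      Root C: left subtree has 2 nodes {G, Z}, right has 0 { }.
        Root Z: left subtree has 1 node {G}, right has 0 { }.
      Root V: left subtree has 0 nodes { }, right has 1 {R}.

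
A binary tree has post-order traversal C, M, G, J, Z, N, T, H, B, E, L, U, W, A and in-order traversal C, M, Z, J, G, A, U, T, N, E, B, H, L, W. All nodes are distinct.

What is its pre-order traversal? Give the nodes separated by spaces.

A Z M C J G W U L E T N B H

The last element of post-order is the root; it splits in-order into left and right subtrees.
Root A: left subtree has 5 nodes {C, M, Z, J, G}, right has 8 {U, T, N, E, B, H, L, W}.
  Root Z: left subtree has 2 nodes {C, M}, right has 2 {J, G}.
    Root M: left subtree has 1 node {C}, right has 0 { }.
    Root J: left subtree has 0 nodes { }, right has 1 {G}.
  Root W: left subtree has 7 nodes {U, T, N, E, B, H, L}, right has 0 { }.
    Root U: left subtree has 0 nodes { }, right has 6 {T, N, E, B, H, L}.
      Root L: left subtree has 5 nodes {T, N, E, B, H}, right has 0 { }.
        Root E: left subtree has 2 nodes {T, N}, right has 2 {B, H}.
          Root T: left subtree has 0 nodes { }, right has 1 {N}.
          Root B: left subtree has 0 nodes { }, right has 1 {H}.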